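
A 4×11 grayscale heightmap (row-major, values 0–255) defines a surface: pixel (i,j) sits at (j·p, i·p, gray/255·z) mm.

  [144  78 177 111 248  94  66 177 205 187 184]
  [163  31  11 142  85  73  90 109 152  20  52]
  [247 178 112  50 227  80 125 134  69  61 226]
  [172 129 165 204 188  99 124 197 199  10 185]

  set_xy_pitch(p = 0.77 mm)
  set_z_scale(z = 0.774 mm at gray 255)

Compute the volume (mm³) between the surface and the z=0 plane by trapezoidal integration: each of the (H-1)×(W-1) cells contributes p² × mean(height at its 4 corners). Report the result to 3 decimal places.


6.467

height_mm = gray/255 × 0.774; cell vol = 0.77² × mean(4 corners)
unit = 0.77² × 0.774 / (4×255) = 0.000449906 mm³ per gray-sum
row 0: Σ corner-gray over 10 cells = 4655  → 2.0943
row 1: Σ corner-gray over 10 cells = 4186  → 1.8833
row 2: Σ corner-gray over 10 cells = 5532  → 2.4889
Σ rows: total corner-gray = 14373  → 6.4665 mm³


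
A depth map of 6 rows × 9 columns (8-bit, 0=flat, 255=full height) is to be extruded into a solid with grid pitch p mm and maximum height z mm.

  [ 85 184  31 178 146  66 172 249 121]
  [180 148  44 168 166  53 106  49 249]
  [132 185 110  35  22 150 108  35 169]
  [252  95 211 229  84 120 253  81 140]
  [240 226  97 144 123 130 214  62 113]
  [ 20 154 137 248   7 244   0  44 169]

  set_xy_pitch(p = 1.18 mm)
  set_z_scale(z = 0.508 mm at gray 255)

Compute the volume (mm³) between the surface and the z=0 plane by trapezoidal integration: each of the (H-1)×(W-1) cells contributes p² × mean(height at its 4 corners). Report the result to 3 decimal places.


height_mm = gray/255 × 0.508; cell vol = 1.18² × mean(4 corners)
unit = 1.18² × 0.508 / (4×255) = 0.00069347 mm³ per gray-sum
row 0: Σ corner-gray over 8 cells = 4155  → 2.8814
row 1: Σ corner-gray over 8 cells = 3488  → 2.4188
row 2: Σ corner-gray over 8 cells = 4129  → 2.8633
row 3: Σ corner-gray over 8 cells = 4883  → 3.3862
row 4: Σ corner-gray over 8 cells = 4202  → 2.9140
Σ rows: total corner-gray = 20857  → 14.4637 mm³

14.464


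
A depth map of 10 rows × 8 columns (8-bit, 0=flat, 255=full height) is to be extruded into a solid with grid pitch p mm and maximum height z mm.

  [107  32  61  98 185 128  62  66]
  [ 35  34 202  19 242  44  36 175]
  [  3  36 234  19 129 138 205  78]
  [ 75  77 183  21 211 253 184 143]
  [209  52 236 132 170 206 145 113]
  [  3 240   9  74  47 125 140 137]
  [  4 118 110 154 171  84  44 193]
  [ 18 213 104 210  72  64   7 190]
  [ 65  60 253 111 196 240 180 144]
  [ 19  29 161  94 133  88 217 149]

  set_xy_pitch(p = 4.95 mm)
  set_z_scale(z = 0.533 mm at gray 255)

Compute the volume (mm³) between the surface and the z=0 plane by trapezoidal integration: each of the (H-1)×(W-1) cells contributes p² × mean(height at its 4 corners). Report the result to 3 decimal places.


397.211

height_mm = gray/255 × 0.533; cell vol = 4.95² × mean(4 corners)
unit = 4.95² × 0.533 / (4×255) = 0.0128038 mm³ per gray-sum
row 0: Σ corner-gray over 7 cells = 2669  → 34.1732
row 1: Σ corner-gray over 7 cells = 2967  → 37.9887
row 2: Σ corner-gray over 7 cells = 3679  → 47.1050
row 3: Σ corner-gray over 7 cells = 4280  → 54.8001
row 4: Σ corner-gray over 7 cells = 3614  → 46.2728
row 5: Σ corner-gray over 7 cells = 2969  → 38.0144
row 6: Σ corner-gray over 7 cells = 3107  → 39.7813
row 7: Σ corner-gray over 7 cells = 3837  → 49.1280
row 8: Σ corner-gray over 7 cells = 3901  → 49.9475
Σ rows: total corner-gray = 31023  → 397.2110 mm³


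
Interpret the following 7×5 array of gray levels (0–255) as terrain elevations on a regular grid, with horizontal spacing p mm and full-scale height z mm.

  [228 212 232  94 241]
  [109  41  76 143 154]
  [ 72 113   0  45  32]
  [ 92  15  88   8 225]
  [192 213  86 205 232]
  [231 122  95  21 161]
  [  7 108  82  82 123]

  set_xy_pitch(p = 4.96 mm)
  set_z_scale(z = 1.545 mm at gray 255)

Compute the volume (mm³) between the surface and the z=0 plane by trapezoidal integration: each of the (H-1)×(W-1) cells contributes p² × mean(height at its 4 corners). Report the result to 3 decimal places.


height_mm = gray/255 × 1.545; cell vol = 4.96² × mean(4 corners)
unit = 4.96² × 1.545 / (4×255) = 0.0372642 mm³ per gray-sum
row 0: Σ corner-gray over 4 cells = 2328  → 86.7510
row 1: Σ corner-gray over 4 cells = 1203  → 44.8288
row 2: Σ corner-gray over 4 cells = 959  → 35.7364
row 3: Σ corner-gray over 4 cells = 1971  → 73.4477
row 4: Σ corner-gray over 4 cells = 2300  → 85.7076
row 5: Σ corner-gray over 4 cells = 1542  → 57.4614
Σ rows: total corner-gray = 10303  → 383.9329 mm³

383.933


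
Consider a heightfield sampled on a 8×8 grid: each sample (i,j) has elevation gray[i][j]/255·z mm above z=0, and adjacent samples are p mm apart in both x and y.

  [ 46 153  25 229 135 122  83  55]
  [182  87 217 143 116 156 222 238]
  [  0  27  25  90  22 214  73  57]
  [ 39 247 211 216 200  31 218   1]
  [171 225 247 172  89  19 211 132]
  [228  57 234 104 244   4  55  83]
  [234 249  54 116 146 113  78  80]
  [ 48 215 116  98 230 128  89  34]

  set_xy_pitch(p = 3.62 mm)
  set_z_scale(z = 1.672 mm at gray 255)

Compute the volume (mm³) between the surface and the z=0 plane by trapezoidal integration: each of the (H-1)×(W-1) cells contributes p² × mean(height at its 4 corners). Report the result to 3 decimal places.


height_mm = gray/255 × 1.672; cell vol = 3.62² × mean(4 corners)
unit = 3.62² × 1.672 / (4×255) = 0.0214809 mm³ per gray-sum
row 0: Σ corner-gray over 7 cells = 3897  → 83.7112
row 1: Σ corner-gray over 7 cells = 3261  → 70.0493
row 2: Σ corner-gray over 7 cells = 3245  → 69.7056
row 3: Σ corner-gray over 7 cells = 4515  → 96.9864
row 4: Σ corner-gray over 7 cells = 3936  → 84.5490
row 5: Σ corner-gray over 7 cells = 3533  → 75.8922
row 6: Σ corner-gray over 7 cells = 3660  → 78.6202
Σ rows: total corner-gray = 26047  → 559.5140 mm³

559.514


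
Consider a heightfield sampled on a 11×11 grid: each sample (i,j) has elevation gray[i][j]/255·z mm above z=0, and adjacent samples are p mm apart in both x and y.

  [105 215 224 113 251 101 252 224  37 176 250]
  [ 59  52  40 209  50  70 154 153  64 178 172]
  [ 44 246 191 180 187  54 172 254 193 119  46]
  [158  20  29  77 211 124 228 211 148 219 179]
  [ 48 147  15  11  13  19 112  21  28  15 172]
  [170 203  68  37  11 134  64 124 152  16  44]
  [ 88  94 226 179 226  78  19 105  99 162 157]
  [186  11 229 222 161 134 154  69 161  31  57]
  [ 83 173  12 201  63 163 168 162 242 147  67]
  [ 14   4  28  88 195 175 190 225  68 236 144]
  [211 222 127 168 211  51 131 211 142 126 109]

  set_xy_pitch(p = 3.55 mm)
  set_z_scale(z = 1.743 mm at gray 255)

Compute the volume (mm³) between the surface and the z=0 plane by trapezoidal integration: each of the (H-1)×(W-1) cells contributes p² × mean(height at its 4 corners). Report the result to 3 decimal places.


1079.077

height_mm = gray/255 × 1.743; cell vol = 3.55² × mean(4 corners)
unit = 3.55² × 1.743 / (4×255) = 0.0215354 mm³ per gray-sum
row 0: Σ corner-gray over 10 cells = 5712  → 123.0105
row 1: Σ corner-gray over 10 cells = 5453  → 117.4328
row 2: Σ corner-gray over 10 cells = 6153  → 132.5076
row 3: Σ corner-gray over 10 cells = 3853  → 82.9761
row 4: Σ corner-gray over 10 cells = 2814  → 60.6008
row 5: Σ corner-gray over 10 cells = 4453  → 95.8974
row 6: Σ corner-gray over 10 cells = 5208  → 112.1566
row 7: Σ corner-gray over 10 cells = 5399  → 116.2699
row 8: Σ corner-gray over 10 cells = 5388  → 116.0330
row 9: Σ corner-gray over 10 cells = 5674  → 122.1921
Σ rows: total corner-gray = 50107  → 1079.0767 mm³


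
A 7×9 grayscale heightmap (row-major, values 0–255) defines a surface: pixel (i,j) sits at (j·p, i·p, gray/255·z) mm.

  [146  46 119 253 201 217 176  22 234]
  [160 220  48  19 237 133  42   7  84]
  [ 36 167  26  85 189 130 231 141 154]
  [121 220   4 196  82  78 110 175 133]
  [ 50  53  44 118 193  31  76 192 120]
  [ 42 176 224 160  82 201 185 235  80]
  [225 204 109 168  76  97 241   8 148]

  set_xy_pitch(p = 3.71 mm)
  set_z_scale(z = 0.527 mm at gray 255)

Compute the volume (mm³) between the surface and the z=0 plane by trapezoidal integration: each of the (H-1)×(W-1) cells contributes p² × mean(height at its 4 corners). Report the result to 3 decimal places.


175.134

height_mm = gray/255 × 0.527; cell vol = 3.71² × mean(4 corners)
unit = 3.71² × 0.527 / (4×255) = 0.00711145 mm³ per gray-sum
row 0: Σ corner-gray over 8 cells = 4104  → 29.1854
row 1: Σ corner-gray over 8 cells = 3784  → 26.9097
row 2: Σ corner-gray over 8 cells = 4112  → 29.2423
row 3: Σ corner-gray over 8 cells = 3568  → 25.3737
row 4: Σ corner-gray over 8 cells = 4232  → 30.0957
row 5: Σ corner-gray over 8 cells = 4827  → 34.3270
Σ rows: total corner-gray = 24627  → 175.1337 mm³


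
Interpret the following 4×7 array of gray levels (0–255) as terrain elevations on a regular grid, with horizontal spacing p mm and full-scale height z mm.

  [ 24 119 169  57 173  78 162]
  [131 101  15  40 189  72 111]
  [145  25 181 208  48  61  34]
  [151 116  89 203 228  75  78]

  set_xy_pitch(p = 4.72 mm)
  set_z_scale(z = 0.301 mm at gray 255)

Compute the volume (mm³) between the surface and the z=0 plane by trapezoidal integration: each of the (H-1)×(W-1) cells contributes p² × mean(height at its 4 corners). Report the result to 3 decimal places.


50.169

height_mm = gray/255 × 0.301; cell vol = 4.72² × mean(4 corners)
unit = 4.72² × 0.301 / (4×255) = 0.00657431 mm³ per gray-sum
row 0: Σ corner-gray over 6 cells = 2454  → 16.1334
row 1: Σ corner-gray over 6 cells = 2301  → 15.1275
row 2: Σ corner-gray over 6 cells = 2876  → 18.9077
Σ rows: total corner-gray = 7631  → 50.1686 mm³


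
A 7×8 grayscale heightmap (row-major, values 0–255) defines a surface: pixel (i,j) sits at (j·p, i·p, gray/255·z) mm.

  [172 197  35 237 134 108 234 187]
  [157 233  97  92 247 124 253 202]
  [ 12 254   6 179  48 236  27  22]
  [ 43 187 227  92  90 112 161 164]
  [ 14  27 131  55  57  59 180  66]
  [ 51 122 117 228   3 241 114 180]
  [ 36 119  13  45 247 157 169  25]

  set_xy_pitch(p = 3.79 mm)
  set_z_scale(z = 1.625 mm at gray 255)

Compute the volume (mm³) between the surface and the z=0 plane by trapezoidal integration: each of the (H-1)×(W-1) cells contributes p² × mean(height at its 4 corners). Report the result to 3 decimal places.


494.935

height_mm = gray/255 × 1.625; cell vol = 3.79² × mean(4 corners)
unit = 3.79² × 1.625 / (4×255) = 0.022884 mm³ per gray-sum
row 0: Σ corner-gray over 7 cells = 4700  → 107.5547
row 1: Σ corner-gray over 7 cells = 3985  → 91.1927
row 2: Σ corner-gray over 7 cells = 3479  → 79.6134
row 3: Σ corner-gray over 7 cells = 3043  → 69.6360
row 4: Σ corner-gray over 7 cells = 2979  → 68.1714
row 5: Σ corner-gray over 7 cells = 3442  → 78.7667
Σ rows: total corner-gray = 21628  → 494.9348 mm³


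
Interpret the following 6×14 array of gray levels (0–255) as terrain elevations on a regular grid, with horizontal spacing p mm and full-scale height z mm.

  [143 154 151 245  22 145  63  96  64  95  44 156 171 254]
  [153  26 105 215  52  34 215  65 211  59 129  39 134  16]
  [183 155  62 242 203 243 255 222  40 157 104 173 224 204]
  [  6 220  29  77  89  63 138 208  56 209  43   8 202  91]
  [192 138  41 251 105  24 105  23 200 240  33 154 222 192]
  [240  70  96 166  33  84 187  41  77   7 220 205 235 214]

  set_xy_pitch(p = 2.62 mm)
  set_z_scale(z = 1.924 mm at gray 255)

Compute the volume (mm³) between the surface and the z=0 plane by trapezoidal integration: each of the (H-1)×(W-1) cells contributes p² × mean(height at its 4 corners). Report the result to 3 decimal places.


height_mm = gray/255 × 1.924; cell vol = 2.62² × mean(4 corners)
unit = 2.62² × 1.924 / (4×255) = 0.0129481 mm³ per gray-sum
row 0: Σ corner-gray over 13 cells = 5946  → 76.9897
row 1: Σ corner-gray over 13 cells = 7284  → 94.3143
row 2: Σ corner-gray over 13 cells = 7328  → 94.8840
row 3: Σ corner-gray over 13 cells = 6237  → 80.7576
row 4: Σ corner-gray over 13 cells = 6752  → 87.4259
Σ rows: total corner-gray = 33547  → 434.3713 mm³

434.371


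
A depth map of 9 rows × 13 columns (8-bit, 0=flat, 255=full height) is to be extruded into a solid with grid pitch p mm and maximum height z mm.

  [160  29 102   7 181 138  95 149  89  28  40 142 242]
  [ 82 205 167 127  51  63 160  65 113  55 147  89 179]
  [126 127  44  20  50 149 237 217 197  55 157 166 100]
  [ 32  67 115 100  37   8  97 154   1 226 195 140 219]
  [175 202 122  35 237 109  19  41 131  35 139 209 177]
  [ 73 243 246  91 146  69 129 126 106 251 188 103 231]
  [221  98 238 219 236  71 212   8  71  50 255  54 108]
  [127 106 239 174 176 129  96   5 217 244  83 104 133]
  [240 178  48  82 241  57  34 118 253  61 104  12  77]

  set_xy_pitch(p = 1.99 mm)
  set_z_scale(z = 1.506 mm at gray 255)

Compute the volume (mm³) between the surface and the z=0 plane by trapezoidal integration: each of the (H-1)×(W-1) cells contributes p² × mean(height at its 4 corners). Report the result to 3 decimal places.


283.654

height_mm = gray/255 × 1.506; cell vol = 1.99² × mean(4 corners)
unit = 1.99² × 1.506 / (4×255) = 0.00584697 mm³ per gray-sum
row 0: Σ corner-gray over 12 cells = 5147  → 30.0944
row 1: Σ corner-gray over 12 cells = 5809  → 33.9651
row 2: Σ corner-gray over 12 cells = 5595  → 32.7138
row 3: Σ corner-gray over 12 cells = 5441  → 31.8134
row 4: Σ corner-gray over 12 cells = 6610  → 38.6485
row 5: Σ corner-gray over 12 cells = 7053  → 41.2387
row 6: Σ corner-gray over 12 cells = 6759  → 39.5197
row 7: Σ corner-gray over 12 cells = 6099  → 35.6607
Σ rows: total corner-gray = 48513  → 283.6541 mm³


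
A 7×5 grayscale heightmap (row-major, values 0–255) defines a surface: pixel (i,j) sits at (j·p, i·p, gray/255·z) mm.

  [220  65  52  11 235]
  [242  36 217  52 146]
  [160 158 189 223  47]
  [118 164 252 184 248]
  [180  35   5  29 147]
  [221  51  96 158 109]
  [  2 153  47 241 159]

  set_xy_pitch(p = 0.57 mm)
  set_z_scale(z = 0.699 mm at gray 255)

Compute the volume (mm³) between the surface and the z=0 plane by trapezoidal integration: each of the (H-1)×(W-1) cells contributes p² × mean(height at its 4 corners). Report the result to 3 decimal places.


height_mm = gray/255 × 0.699; cell vol = 0.57² × mean(4 corners)
unit = 0.57² × 0.699 / (4×255) = 0.000222652 mm³ per gray-sum
row 0: Σ corner-gray over 4 cells = 1709  → 0.3805
row 1: Σ corner-gray over 4 cells = 2345  → 0.5221
row 2: Σ corner-gray over 4 cells = 2913  → 0.6486
row 3: Σ corner-gray over 4 cells = 2031  → 0.4522
row 4: Σ corner-gray over 4 cells = 1405  → 0.3128
row 5: Σ corner-gray over 4 cells = 1983  → 0.4415
Σ rows: total corner-gray = 12386  → 2.7578 mm³

2.758


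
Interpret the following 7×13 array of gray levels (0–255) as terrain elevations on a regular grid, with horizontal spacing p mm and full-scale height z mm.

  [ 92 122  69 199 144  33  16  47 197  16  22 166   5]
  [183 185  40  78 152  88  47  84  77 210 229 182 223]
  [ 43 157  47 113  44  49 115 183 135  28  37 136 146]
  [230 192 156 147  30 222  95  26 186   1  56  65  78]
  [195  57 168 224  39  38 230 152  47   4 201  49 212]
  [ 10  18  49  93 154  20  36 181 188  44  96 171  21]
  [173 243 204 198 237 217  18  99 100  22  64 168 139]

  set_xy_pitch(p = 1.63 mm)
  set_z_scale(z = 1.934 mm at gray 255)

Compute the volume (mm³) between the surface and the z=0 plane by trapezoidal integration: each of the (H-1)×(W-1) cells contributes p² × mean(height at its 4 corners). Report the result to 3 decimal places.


height_mm = gray/255 × 1.934; cell vol = 1.63² × mean(4 corners)
unit = 1.63² × 1.934 / (4×255) = 0.00503769 mm³ per gray-sum
row 0: Σ corner-gray over 12 cells = 5309  → 26.7451
row 1: Σ corner-gray over 12 cells = 5427  → 27.3395
row 2: Σ corner-gray over 12 cells = 4937  → 24.8711
row 3: Σ corner-gray over 12 cells = 5485  → 27.6317
row 4: Σ corner-gray over 12 cells = 4956  → 24.9668
row 5: Σ corner-gray over 12 cells = 5583  → 28.1254
Σ rows: total corner-gray = 31697  → 159.6797 mm³

159.680


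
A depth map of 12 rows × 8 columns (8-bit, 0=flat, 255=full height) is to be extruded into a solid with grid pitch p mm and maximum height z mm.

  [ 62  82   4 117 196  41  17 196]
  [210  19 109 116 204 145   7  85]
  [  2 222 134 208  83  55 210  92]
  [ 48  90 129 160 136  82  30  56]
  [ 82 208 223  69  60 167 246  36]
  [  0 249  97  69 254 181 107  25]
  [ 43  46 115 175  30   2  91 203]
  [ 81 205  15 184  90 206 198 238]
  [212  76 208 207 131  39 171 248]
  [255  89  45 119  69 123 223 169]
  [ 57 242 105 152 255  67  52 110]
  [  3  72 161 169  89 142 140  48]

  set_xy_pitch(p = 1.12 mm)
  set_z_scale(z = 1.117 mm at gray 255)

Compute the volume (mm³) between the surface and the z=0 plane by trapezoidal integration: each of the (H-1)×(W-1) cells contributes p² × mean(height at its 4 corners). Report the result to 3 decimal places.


52.845

height_mm = gray/255 × 1.117; cell vol = 1.12² × mean(4 corners)
unit = 1.12² × 1.117 / (4×255) = 0.00137369 mm³ per gray-sum
row 0: Σ corner-gray over 7 cells = 2667  → 3.6636
row 1: Σ corner-gray over 7 cells = 3413  → 4.6884
row 2: Σ corner-gray over 7 cells = 3276  → 4.5002
row 3: Σ corner-gray over 7 cells = 3422  → 4.7008
row 4: Σ corner-gray over 7 cells = 4003  → 5.4989
row 5: Σ corner-gray over 7 cells = 3103  → 4.2626
row 6: Σ corner-gray over 7 cells = 3279  → 4.5043
row 7: Σ corner-gray over 7 cells = 4239  → 5.8231
row 8: Σ corner-gray over 7 cells = 3884  → 5.3354
row 9: Σ corner-gray over 7 cells = 3673  → 5.0456
row 10: Σ corner-gray over 7 cells = 3510  → 4.8217
Σ rows: total corner-gray = 38469  → 52.8445 mm³


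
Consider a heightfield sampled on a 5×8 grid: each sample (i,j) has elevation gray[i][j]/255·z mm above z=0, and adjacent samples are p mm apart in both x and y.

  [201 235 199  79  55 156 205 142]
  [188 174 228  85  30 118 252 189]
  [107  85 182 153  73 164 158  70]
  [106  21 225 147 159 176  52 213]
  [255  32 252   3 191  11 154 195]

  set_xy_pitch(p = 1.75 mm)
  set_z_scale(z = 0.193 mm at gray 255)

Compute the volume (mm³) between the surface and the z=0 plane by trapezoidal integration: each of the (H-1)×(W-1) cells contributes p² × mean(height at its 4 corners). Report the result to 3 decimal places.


height_mm = gray/255 × 0.193; cell vol = 1.75² × mean(4 corners)
unit = 1.75² × 0.193 / (4×255) = 0.000579473 mm³ per gray-sum
row 0: Σ corner-gray over 7 cells = 4352  → 2.5219
row 1: Σ corner-gray over 7 cells = 3958  → 2.2936
row 2: Σ corner-gray over 7 cells = 3686  → 2.1359
row 3: Σ corner-gray over 7 cells = 3615  → 2.0948
Σ rows: total corner-gray = 15611  → 9.0462 mm³

9.046


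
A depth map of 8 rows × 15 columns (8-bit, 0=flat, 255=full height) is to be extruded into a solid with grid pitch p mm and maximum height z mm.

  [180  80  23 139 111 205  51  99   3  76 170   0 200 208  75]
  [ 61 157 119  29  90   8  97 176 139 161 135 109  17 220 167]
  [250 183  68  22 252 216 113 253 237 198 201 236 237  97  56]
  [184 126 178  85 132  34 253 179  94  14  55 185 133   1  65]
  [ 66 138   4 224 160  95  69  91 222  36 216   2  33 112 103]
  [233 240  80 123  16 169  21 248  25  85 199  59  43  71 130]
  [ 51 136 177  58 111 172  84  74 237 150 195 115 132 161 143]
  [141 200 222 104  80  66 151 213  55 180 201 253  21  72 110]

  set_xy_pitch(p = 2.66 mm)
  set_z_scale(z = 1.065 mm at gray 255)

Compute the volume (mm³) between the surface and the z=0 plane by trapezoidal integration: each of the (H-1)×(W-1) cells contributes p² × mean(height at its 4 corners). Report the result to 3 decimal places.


363.315

height_mm = gray/255 × 1.065; cell vol = 2.66² × mean(4 corners)
unit = 2.66² × 1.065 / (4×255) = 0.00738776 mm³ per gray-sum
row 0: Σ corner-gray over 14 cells = 6127  → 45.2648
row 1: Σ corner-gray over 14 cells = 8074  → 59.6488
row 2: Σ corner-gray over 14 cells = 8119  → 59.9812
row 3: Σ corner-gray over 14 cells = 6160  → 45.5086
row 4: Σ corner-gray over 14 cells = 6094  → 45.0210
row 5: Σ corner-gray over 14 cells = 6919  → 51.1159
row 6: Σ corner-gray over 14 cells = 7685  → 56.7749
Σ rows: total corner-gray = 49178  → 363.3152 mm³


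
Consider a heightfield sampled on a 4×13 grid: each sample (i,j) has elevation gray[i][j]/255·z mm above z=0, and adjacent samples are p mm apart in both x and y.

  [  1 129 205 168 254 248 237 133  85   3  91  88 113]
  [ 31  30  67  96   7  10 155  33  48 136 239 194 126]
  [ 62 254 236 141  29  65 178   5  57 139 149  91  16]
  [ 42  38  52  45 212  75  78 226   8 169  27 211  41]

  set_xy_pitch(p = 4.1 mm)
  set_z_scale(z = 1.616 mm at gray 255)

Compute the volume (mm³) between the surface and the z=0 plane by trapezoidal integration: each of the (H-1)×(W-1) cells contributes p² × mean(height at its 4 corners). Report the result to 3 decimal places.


height_mm = gray/255 × 1.616; cell vol = 4.1² × mean(4 corners)
unit = 4.1² × 1.616 / (4×255) = 0.0266323 mm³ per gray-sum
row 0: Σ corner-gray over 12 cells = 5583  → 148.6882
row 1: Σ corner-gray over 12 cells = 4953  → 131.9098
row 2: Σ corner-gray over 12 cells = 5131  → 136.6504
Σ rows: total corner-gray = 15667  → 417.2485 mm³

417.248


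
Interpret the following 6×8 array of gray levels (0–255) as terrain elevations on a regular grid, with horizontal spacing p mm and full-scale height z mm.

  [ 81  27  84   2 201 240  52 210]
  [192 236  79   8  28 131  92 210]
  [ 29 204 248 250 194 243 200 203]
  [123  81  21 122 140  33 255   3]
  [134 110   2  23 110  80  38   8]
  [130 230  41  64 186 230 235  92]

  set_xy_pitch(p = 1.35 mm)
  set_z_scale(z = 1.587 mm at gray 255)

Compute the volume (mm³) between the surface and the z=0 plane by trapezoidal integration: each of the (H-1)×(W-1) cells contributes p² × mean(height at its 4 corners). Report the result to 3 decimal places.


height_mm = gray/255 × 1.587; cell vol = 1.35² × mean(4 corners)
unit = 1.35² × 1.587 / (4×255) = 0.0028356 mm³ per gray-sum
row 0: Σ corner-gray over 7 cells = 3053  → 8.6571
row 1: Σ corner-gray over 7 cells = 4460  → 12.6468
row 2: Σ corner-gray over 7 cells = 4340  → 12.3065
row 3: Σ corner-gray over 7 cells = 2298  → 6.5162
row 4: Σ corner-gray over 7 cells = 3062  → 8.6826
Σ rows: total corner-gray = 17213  → 48.8091 mm³

48.809


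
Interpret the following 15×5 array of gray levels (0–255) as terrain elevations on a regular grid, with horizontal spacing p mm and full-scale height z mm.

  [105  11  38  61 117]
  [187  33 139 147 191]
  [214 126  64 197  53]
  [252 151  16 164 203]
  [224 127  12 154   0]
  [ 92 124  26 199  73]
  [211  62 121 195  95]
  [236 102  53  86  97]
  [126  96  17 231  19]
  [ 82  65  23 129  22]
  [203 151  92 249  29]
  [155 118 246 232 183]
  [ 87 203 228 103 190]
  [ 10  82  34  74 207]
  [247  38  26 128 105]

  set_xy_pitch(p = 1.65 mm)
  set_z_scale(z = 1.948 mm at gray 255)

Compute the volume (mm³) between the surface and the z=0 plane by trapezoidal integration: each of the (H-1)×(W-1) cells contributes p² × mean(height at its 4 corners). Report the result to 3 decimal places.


139.054

height_mm = gray/255 × 1.948; cell vol = 1.65² × mean(4 corners)
unit = 1.65² × 1.948 / (4×255) = 0.00519944 mm³ per gray-sum
row 0: Σ corner-gray over 4 cells = 1458  → 7.5808
row 1: Σ corner-gray over 4 cells = 2057  → 10.6953
row 2: Σ corner-gray over 4 cells = 2158  → 11.2204
row 3: Σ corner-gray over 4 cells = 1927  → 10.0193
row 4: Σ corner-gray over 4 cells = 1673  → 8.6987
row 5: Σ corner-gray over 4 cells = 1925  → 10.0089
row 6: Σ corner-gray over 4 cells = 1877  → 9.7594
row 7: Σ corner-gray over 4 cells = 1648  → 8.5687
row 8: Σ corner-gray over 4 cells = 1371  → 7.1284
row 9: Σ corner-gray over 4 cells = 1754  → 9.1198
row 10: Σ corner-gray over 4 cells = 2746  → 14.2777
row 11: Σ corner-gray over 4 cells = 2875  → 14.9484
row 12: Σ corner-gray over 4 cells = 1942  → 10.0973
row 13: Σ corner-gray over 4 cells = 1333  → 6.9309
Σ rows: total corner-gray = 26744  → 139.0539 mm³


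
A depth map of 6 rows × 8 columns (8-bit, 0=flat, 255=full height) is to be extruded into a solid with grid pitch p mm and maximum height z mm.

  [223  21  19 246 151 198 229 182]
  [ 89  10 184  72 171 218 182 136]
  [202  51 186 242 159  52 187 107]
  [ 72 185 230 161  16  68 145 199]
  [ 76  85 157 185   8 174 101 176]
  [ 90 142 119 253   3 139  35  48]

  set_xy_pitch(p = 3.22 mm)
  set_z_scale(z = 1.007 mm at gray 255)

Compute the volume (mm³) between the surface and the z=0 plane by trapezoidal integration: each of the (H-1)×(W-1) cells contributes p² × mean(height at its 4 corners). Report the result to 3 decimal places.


height_mm = gray/255 × 1.007; cell vol = 3.22² × mean(4 corners)
unit = 3.22² × 1.007 / (4×255) = 0.0102363 mm³ per gray-sum
row 0: Σ corner-gray over 7 cells = 4032  → 41.2726
row 1: Σ corner-gray over 7 cells = 3962  → 40.5560
row 2: Σ corner-gray over 7 cells = 3944  → 40.3718
row 3: Σ corner-gray over 7 cells = 3553  → 36.3694
row 4: Σ corner-gray over 7 cells = 3192  → 32.6741
Σ rows: total corner-gray = 18683  → 191.2439 mm³

191.244


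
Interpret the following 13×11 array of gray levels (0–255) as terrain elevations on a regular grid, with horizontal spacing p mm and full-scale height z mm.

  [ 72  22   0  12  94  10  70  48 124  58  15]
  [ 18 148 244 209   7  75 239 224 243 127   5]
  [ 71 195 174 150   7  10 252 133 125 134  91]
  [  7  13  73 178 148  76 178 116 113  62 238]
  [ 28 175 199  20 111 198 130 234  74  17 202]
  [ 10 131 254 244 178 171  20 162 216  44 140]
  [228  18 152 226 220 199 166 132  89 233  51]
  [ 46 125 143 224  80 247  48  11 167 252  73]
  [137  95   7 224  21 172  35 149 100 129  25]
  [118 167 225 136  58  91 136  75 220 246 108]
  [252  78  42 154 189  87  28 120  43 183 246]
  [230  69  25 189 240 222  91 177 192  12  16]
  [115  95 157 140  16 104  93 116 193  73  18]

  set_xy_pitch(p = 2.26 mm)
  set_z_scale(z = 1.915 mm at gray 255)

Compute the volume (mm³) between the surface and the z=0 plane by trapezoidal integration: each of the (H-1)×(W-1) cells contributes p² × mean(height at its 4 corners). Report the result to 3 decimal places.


587.918

height_mm = gray/255 × 1.915; cell vol = 2.26² × mean(4 corners)
unit = 2.26² × 1.915 / (4×255) = 0.00958927 mm³ per gray-sum
row 0: Σ corner-gray over 10 cells = 4018  → 38.5297
row 1: Σ corner-gray over 10 cells = 5577  → 53.4794
row 2: Σ corner-gray over 10 cells = 4681  → 44.8874
row 3: Σ corner-gray over 10 cells = 4705  → 45.1175
row 4: Σ corner-gray over 10 cells = 5536  → 53.0862
row 5: Σ corner-gray over 10 cells = 6139  → 58.8685
row 6: Σ corner-gray over 10 cells = 5862  → 56.2123
row 7: Σ corner-gray over 10 cells = 4739  → 45.4435
row 8: Σ corner-gray over 10 cells = 4960  → 47.5628
row 9: Σ corner-gray over 10 cells = 5280  → 50.6313
row 10: Σ corner-gray over 10 cells = 5026  → 48.1957
row 11: Σ corner-gray over 10 cells = 4787  → 45.9038
Σ rows: total corner-gray = 61310  → 587.9181 mm³


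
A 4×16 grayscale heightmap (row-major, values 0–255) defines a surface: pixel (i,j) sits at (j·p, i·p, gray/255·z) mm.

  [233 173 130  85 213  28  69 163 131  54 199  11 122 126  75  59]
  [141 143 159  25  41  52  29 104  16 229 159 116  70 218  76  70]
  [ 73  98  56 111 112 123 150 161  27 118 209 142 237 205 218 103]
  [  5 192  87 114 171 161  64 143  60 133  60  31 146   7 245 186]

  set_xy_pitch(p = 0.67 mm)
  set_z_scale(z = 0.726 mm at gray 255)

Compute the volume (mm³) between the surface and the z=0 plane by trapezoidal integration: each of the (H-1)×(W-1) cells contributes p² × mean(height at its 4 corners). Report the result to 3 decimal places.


6.792

height_mm = gray/255 × 0.726; cell vol = 0.67² × mean(4 corners)
unit = 0.67² × 0.726 / (4×255) = 0.000319511 mm³ per gray-sum
row 0: Σ corner-gray over 15 cells = 6535  → 2.0880
row 1: Σ corner-gray over 15 cells = 7195  → 2.2989
row 2: Σ corner-gray over 15 cells = 7529  → 2.4056
Σ rows: total corner-gray = 21259  → 6.7925 mm³


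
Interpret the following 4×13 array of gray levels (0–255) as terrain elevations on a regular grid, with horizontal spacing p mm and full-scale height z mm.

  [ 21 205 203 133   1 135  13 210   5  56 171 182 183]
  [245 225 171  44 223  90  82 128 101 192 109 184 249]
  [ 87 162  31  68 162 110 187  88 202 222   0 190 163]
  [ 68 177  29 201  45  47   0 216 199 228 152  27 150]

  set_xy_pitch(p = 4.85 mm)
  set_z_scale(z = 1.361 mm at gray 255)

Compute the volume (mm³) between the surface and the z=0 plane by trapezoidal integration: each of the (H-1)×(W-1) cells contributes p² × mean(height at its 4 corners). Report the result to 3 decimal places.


598.350

height_mm = gray/255 × 1.361; cell vol = 4.85² × mean(4 corners)
unit = 4.85² × 1.361 / (4×255) = 0.0313864 mm³ per gray-sum
row 0: Σ corner-gray over 12 cells = 6424  → 201.6262
row 1: Σ corner-gray over 12 cells = 6686  → 209.8494
row 2: Σ corner-gray over 12 cells = 5954  → 186.8746
Σ rows: total corner-gray = 19064  → 598.3502 mm³


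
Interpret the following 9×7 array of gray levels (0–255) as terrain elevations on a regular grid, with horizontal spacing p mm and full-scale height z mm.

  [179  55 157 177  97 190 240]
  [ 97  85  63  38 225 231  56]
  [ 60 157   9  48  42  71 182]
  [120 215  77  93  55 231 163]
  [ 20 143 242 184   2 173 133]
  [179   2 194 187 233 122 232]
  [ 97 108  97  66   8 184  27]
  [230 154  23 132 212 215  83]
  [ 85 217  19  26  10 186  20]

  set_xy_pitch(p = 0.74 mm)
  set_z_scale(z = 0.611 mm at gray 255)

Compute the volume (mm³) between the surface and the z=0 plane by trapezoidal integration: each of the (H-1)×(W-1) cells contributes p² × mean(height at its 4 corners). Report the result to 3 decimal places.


7.687

height_mm = gray/255 × 0.611; cell vol = 0.74² × mean(4 corners)
unit = 0.74² × 0.611 / (4×255) = 0.000328023 mm³ per gray-sum
row 0: Σ corner-gray over 6 cells = 3208  → 1.0523
row 1: Σ corner-gray over 6 cells = 2333  → 0.7653
row 2: Σ corner-gray over 6 cells = 2521  → 0.8269
row 3: Σ corner-gray over 6 cells = 3266  → 1.0713
row 4: Σ corner-gray over 6 cells = 3528  → 1.1573
row 5: Σ corner-gray over 6 cells = 2937  → 0.9634
row 6: Σ corner-gray over 6 cells = 2835  → 0.9299
row 7: Σ corner-gray over 6 cells = 2806  → 0.9204
Σ rows: total corner-gray = 23434  → 7.6869 mm³


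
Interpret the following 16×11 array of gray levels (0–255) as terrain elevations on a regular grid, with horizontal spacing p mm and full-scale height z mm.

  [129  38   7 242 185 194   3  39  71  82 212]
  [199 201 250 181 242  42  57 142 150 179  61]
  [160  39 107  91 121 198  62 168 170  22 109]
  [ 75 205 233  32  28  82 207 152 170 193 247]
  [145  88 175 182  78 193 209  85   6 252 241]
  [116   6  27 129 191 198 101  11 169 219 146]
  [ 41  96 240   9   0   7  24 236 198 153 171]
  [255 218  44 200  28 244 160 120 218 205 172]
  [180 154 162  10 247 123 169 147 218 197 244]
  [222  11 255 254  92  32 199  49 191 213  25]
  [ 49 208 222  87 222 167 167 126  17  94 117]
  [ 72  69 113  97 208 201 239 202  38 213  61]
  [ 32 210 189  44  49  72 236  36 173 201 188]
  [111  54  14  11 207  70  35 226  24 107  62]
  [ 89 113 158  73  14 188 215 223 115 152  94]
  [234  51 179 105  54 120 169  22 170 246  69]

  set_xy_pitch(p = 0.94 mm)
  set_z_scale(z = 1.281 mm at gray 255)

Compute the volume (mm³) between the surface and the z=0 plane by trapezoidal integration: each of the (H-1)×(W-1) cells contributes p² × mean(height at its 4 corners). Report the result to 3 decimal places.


89.027

height_mm = gray/255 × 1.281; cell vol = 0.94² × mean(4 corners)
unit = 0.94² × 1.281 / (4×255) = 0.0011097 mm³ per gray-sum
row 0: Σ corner-gray over 10 cells = 5211  → 5.7826
row 1: Σ corner-gray over 10 cells = 5373  → 5.9624
row 2: Σ corner-gray over 10 cells = 5151  → 5.7161
row 3: Σ corner-gray over 10 cells = 5848  → 6.4895
row 4: Σ corner-gray over 10 cells = 5286  → 5.8659
row 5: Σ corner-gray over 10 cells = 4502  → 4.9959
row 6: Σ corner-gray over 10 cells = 5439  → 6.0356
row 7: Σ corner-gray over 10 cells = 6579  → 7.3007
row 8: Σ corner-gray over 10 cells = 6117  → 6.7880
row 9: Σ corner-gray over 10 cells = 5625  → 6.2420
row 10: Σ corner-gray over 10 cells = 5679  → 6.3020
row 11: Σ corner-gray over 10 cells = 5533  → 6.1400
row 12: Σ corner-gray over 10 cells = 4309  → 4.7817
row 13: Σ corner-gray over 10 cells = 4354  → 4.8316
row 14: Σ corner-gray over 10 cells = 5220  → 5.7926
Σ rows: total corner-gray = 80226  → 89.0266 mm³


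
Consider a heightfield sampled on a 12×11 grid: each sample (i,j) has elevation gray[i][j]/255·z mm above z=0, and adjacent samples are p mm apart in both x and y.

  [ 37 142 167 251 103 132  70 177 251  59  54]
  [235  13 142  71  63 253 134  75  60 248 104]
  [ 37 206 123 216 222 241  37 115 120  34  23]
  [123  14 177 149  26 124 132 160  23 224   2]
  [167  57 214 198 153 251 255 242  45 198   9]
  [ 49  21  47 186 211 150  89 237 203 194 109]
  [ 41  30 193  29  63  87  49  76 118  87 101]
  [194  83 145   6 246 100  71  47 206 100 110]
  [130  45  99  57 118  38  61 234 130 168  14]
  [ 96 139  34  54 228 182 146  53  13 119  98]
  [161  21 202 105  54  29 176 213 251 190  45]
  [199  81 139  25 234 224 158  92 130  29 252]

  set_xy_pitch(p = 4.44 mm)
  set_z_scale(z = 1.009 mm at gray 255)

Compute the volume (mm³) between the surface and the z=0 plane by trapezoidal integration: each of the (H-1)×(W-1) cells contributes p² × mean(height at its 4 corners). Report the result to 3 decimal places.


height_mm = gray/255 × 1.009; cell vol = 4.44² × mean(4 corners)
unit = 4.44² × 1.009 / (4×255) = 0.019501 mm³ per gray-sum
row 0: Σ corner-gray over 10 cells = 5252  → 102.4193
row 1: Σ corner-gray over 10 cells = 5145  → 100.3327
row 2: Σ corner-gray over 10 cells = 4871  → 94.9894
row 3: Σ corner-gray over 10 cells = 5585  → 108.9131
row 4: Σ corner-gray over 10 cells = 6236  → 121.6083
row 5: Σ corner-gray over 10 cells = 4440  → 86.5845
row 6: Σ corner-gray over 10 cells = 3918  → 76.4049
row 7: Σ corner-gray over 10 cells = 4356  → 84.9464
row 8: Σ corner-gray over 10 cells = 4174  → 81.3972
row 9: Σ corner-gray over 10 cells = 4818  → 93.9558
row 10: Σ corner-gray over 10 cells = 5363  → 104.5839
Σ rows: total corner-gray = 54158  → 1056.1353 mm³

1056.135


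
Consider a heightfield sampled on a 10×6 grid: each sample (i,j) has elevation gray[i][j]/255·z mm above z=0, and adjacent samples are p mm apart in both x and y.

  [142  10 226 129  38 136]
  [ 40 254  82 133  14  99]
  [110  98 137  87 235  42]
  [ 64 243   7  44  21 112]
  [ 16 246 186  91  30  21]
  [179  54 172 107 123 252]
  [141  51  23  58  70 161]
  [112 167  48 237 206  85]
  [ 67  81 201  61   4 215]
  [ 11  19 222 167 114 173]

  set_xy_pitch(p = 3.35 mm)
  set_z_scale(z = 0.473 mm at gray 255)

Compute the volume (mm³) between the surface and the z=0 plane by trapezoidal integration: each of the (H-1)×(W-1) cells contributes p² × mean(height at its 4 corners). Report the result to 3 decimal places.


height_mm = gray/255 × 0.473; cell vol = 3.35² × mean(4 corners)
unit = 3.35² × 0.473 / (4×255) = 0.00520416 mm³ per gray-sum
row 0: Σ corner-gray over 5 cells = 2189  → 11.3919
row 1: Σ corner-gray over 5 cells = 2371  → 12.3391
row 2: Σ corner-gray over 5 cells = 2072  → 10.7830
row 3: Σ corner-gray over 5 cells = 1949  → 10.1429
row 4: Σ corner-gray over 5 cells = 2486  → 12.9375
row 5: Σ corner-gray over 5 cells = 2049  → 10.6633
row 6: Σ corner-gray over 5 cells = 2219  → 11.5480
row 7: Σ corner-gray over 5 cells = 2489  → 12.9532
row 8: Σ corner-gray over 5 cells = 2204  → 11.4700
Σ rows: total corner-gray = 20028  → 104.2289 mm³

104.229


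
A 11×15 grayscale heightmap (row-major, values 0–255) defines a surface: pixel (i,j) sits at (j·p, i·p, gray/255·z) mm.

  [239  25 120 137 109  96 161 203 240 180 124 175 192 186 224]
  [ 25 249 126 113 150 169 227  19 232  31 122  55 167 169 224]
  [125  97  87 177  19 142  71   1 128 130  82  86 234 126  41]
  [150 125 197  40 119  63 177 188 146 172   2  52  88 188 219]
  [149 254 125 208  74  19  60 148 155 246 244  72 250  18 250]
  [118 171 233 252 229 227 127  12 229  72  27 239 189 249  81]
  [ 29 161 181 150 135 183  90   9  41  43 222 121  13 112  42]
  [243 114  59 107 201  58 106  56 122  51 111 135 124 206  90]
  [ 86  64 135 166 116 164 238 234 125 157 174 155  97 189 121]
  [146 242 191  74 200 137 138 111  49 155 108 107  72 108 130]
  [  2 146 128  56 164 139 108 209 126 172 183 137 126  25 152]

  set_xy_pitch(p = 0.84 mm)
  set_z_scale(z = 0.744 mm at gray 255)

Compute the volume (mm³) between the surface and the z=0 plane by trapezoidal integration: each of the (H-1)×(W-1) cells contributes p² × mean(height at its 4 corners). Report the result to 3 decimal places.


38.362

height_mm = gray/255 × 0.744; cell vol = 0.84² × mean(4 corners)
unit = 0.84² × 0.744 / (4×255) = 0.000514673 mm³ per gray-sum
row 0: Σ corner-gray over 14 cells = 8266  → 4.2543
row 1: Σ corner-gray over 14 cells = 6833  → 3.5168
row 2: Σ corner-gray over 14 cells = 6409  → 3.2985
row 3: Σ corner-gray over 14 cells = 7628  → 3.9259
row 4: Σ corner-gray over 14 cells = 8856  → 4.5579
row 5: Σ corner-gray over 14 cells = 7704  → 3.9650
row 6: Σ corner-gray over 14 cells = 6226  → 3.2044
row 7: Σ corner-gray over 14 cells = 7468  → 3.8436
row 8: Σ corner-gray over 14 cells = 7895  → 4.0633
row 9: Σ corner-gray over 14 cells = 7252  → 3.7324
Σ rows: total corner-gray = 74537  → 38.3622 mm³


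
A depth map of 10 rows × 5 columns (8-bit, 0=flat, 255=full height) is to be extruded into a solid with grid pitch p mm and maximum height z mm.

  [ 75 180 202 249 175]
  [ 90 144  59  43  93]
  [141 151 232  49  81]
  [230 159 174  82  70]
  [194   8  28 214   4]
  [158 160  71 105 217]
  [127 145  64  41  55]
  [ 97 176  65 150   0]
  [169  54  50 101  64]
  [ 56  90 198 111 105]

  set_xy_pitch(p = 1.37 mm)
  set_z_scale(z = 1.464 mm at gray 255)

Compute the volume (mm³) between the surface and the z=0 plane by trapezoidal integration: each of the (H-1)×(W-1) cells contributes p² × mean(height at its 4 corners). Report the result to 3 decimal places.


43.509

height_mm = gray/255 × 1.464; cell vol = 1.37² × mean(4 corners)
unit = 1.37² × 1.464 / (4×255) = 0.0026939 mm³ per gray-sum
row 0: Σ corner-gray over 4 cells = 2187  → 5.8916
row 1: Σ corner-gray over 4 cells = 1761  → 4.7440
row 2: Σ corner-gray over 4 cells = 2216  → 5.9697
row 3: Σ corner-gray over 4 cells = 1828  → 4.9245
row 4: Σ corner-gray over 4 cells = 1745  → 4.7009
row 5: Σ corner-gray over 4 cells = 1729  → 4.6578
row 6: Σ corner-gray over 4 cells = 1561  → 4.2052
row 7: Σ corner-gray over 4 cells = 1522  → 4.1001
row 8: Σ corner-gray over 4 cells = 1602  → 4.3156
Σ rows: total corner-gray = 16151  → 43.5092 mm³


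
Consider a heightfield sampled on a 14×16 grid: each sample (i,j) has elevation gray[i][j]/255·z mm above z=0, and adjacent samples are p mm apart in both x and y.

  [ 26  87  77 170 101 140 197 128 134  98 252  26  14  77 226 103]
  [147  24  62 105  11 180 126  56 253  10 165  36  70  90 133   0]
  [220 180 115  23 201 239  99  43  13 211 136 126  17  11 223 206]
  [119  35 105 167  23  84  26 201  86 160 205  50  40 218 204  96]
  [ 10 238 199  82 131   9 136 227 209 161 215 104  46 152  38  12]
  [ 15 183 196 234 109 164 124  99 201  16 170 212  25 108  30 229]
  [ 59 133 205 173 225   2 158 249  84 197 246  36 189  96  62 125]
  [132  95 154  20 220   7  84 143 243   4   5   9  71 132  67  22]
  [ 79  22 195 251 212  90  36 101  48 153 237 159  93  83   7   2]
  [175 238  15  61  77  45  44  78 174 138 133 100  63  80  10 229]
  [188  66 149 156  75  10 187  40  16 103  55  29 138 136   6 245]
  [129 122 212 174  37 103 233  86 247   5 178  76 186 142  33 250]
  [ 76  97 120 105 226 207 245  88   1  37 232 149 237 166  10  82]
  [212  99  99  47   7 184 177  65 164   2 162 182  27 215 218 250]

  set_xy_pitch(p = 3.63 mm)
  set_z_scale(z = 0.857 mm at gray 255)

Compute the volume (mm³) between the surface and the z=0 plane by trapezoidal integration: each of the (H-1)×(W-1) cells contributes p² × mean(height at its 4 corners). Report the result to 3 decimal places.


height_mm = gray/255 × 0.857; cell vol = 3.63² × mean(4 corners)
unit = 3.63² × 0.857 / (4×255) = 0.0110712 mm³ per gray-sum
row 0: Σ corner-gray over 15 cells = 6372  → 70.5456
row 1: Σ corner-gray over 15 cells = 6489  → 71.8409
row 2: Σ corner-gray over 15 cells = 7123  → 78.8600
row 3: Σ corner-gray over 15 cells = 7339  → 81.2514
row 4: Σ corner-gray over 15 cells = 7902  → 87.4845
row 5: Σ corner-gray over 15 cells = 8280  → 91.6694
row 6: Σ corner-gray over 15 cells = 6956  → 77.0111
row 7: Σ corner-gray over 15 cells = 6117  → 67.7224
row 8: Σ corner-gray over 15 cells = 6371  → 70.5345
row 9: Σ corner-gray over 15 cells = 5681  → 62.8954
row 10: Σ corner-gray over 15 cells = 6812  → 75.4169
row 11: Σ corner-gray over 15 cells = 8045  → 89.0676
row 12: Σ corner-gray over 15 cells = 7756  → 85.8681
Σ rows: total corner-gray = 91243  → 1010.1676 mm³

1010.168
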